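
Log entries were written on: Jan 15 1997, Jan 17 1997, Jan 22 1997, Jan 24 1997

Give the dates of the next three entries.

Jan 29 1997, Jan 31 1997, Feb 5 1997

Gaps: 2, 5, 2 days — not constant, but cyclic with period 2.
The events fall on every Wednesday and Friday.
Next Wednesday: Jan 29 1997.
The following Friday is Jan 31 1997.
Next Wednesday: Feb 5 1997.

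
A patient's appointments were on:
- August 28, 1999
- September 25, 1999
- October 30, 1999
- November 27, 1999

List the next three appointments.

Every date is a Saturday; gaps 28, 35, 28 days.
Each is the last Saturday of its month (at least one falls on the 29th or later, ruling out '4th Saturday').
December 1999 ends with Saturday December 25, 1999.
Last Saturday of January 2000: January 29, 2000.
Last Saturday of February 2000: February 26, 2000.

December 25, 1999; January 29, 2000; February 26, 2000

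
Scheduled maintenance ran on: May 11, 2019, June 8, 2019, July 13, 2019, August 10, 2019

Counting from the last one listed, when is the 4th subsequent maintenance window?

December 14, 2019

All dates are Saturdays, 28, 35, 28 days apart.
Specifically, the 2nd Saturday of each month.
2nd Saturday of September 2019: September 14, 2019.
October 2019 — 2nd Saturday is October 12, 2019.
November 2019 — 2nd Saturday is November 9, 2019.
December 2019 — 2nd Saturday is December 14, 2019.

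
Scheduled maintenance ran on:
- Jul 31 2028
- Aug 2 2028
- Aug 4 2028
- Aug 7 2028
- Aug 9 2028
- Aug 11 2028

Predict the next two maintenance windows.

Aug 14 2028, Aug 16 2028

Every event lands on a Monday or Wednesday or Friday (gaps cycle 2, 2, 3, 2, 2).
So the schedule is: every Monday, Wednesday and Friday.
The following Monday is Aug 14 2028.
Next Wednesday: Aug 16 2028.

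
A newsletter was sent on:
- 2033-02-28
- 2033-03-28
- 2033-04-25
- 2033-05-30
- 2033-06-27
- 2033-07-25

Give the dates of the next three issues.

2033-08-29, 2033-09-26, 2033-10-31

These are Mondays with 28, 28, 35, 28, 28-day gaps.
Each is the final Monday of its month — 2033-05-30 is past the 28th, so '4th Monday' doesn't fit.
Last Monday of August 2033: 2033-08-29.
Last Monday of September 2033: 2033-09-26.
October 2033 ends with Monday 2033-10-31.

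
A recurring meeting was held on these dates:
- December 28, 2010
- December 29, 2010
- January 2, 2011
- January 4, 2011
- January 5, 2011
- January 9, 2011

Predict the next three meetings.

Every event lands on a Tuesday or Wednesday or Sunday (gaps cycle 1, 4, 2, 1, 4).
So the schedule is: every Tuesday, Wednesday and Sunday.
The following Tuesday is January 11, 2011.
The following Wednesday is January 12, 2011.
Next Sunday: January 16, 2011.

January 11, 2011; January 12, 2011; January 16, 2011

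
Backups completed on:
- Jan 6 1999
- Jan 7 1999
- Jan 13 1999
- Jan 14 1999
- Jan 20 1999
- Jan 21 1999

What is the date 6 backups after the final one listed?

Feb 11 1999

Every event lands on a Wednesday or Thursday (gaps cycle 1, 6, 1, 6, 1).
So the schedule is: every Wednesday and Thursday.
Next Wednesday: Jan 27 1999.
Next Thursday: Jan 28 1999.
Next Wednesday: Feb 3 1999.
The following Thursday is Feb 4 1999.
Next Wednesday: Feb 10 1999.
Next Thursday: Feb 11 1999.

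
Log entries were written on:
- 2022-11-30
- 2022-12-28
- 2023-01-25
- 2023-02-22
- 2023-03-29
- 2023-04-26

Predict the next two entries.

Every date is a Wednesday; gaps 28, 28, 28, 35, 28 days.
Each is the last Wednesday of its month (at least one falls on the 29th or later, ruling out '4th Wednesday').
Last Wednesday of May 2023: 2023-05-31.
Last Wednesday of June 2023: 2023-06-28.

2023-05-31, 2023-06-28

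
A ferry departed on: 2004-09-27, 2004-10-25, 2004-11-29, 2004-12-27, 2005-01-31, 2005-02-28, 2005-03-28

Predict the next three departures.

These are Mondays with 28, 35, 28, 35, 28, 28-day gaps.
Each is the final Monday of its month — 2004-11-29 is past the 28th, so '4th Monday' doesn't fit.
April 2005 ends with Monday 2005-04-25.
Last Monday of May 2005: 2005-05-30.
June 2005 ends with Monday 2005-06-27.

2005-04-25, 2005-05-30, 2005-06-27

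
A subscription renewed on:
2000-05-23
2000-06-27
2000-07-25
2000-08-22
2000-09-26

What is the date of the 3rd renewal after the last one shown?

These are Tuesdays at 28- or 35-day spacing (35, 28, 28, 35).
The pattern: 4th Tuesday of the month.
4th Tuesday of October 2000: 2000-10-24.
November 2000 — 4th Tuesday is 2000-11-28.
4th Tuesday of December 2000: 2000-12-26.

2000-12-26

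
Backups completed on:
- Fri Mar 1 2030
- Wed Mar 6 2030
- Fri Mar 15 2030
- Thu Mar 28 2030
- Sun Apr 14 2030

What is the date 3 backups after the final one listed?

Intervals are 5, 9, 13, 17 days — an arithmetic progression with common difference 4.
Next gap: 21 days. Sun Apr 14 2030 + 21 days = Sun May 5 2030.
Next gap: 25 days. Sun May 5 2030 + 25 days = Thu May 30 2030.
Next gap: 29 days. Thu May 30 2030 + 29 days = Fri Jun 28 2030.

Fri Jun 28 2030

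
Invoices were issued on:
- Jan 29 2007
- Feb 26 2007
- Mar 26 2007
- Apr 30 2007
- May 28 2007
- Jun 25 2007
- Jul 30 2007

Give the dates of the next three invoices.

Aug 27 2007, Sep 24 2007, Oct 29 2007

Every date is a Monday; gaps 28, 28, 35, 28, 28, 35 days.
Each is the last Monday of its month (at least one falls on the 29th or later, ruling out '4th Monday').
August 2007 ends with Monday Aug 27 2007.
September 2007 ends with Monday Sep 24 2007.
October 2007 ends with Monday Oct 29 2007.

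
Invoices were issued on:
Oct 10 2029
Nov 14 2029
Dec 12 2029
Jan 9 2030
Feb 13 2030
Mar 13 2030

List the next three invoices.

These are Wednesdays at 28- or 35-day spacing (35, 28, 28, 35, 28).
The pattern: 2nd Wednesday of the month.
April 2030 — 2nd Wednesday is Apr 10 2030.
May 2030 — 2nd Wednesday is May 8 2030.
June 2030 — 2nd Wednesday is Jun 12 2030.

Apr 10 2030, May 8 2030, Jun 12 2030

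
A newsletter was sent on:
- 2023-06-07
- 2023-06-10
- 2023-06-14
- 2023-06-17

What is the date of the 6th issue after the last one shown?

The gap pattern 3, 4, 3 repeats every 2 events.
These are the Wednesdays and Saturdays of each week.
The following Wednesday is 2023-06-21.
The following Saturday is 2023-06-24.
Next Wednesday: 2023-06-28.
Next Saturday: 2023-07-01.
Next Wednesday: 2023-07-05.
The following Saturday is 2023-07-08.

2023-07-08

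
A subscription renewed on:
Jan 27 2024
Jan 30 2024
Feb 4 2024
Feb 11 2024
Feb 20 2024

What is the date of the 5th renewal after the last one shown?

Intervals are 3, 5, 7, 9 days — an arithmetic progression with common difference 2.
Next gap: 11 days. Feb 20 2024 + 11 days = Mar 2 2024.
Next gap: 13 days. Mar 2 2024 + 13 days = Mar 15 2024.
Next gap: 15 days. Mar 15 2024 + 15 days = Mar 30 2024.
Next gap: 17 days. Mar 30 2024 + 17 days = Apr 16 2024.
Next gap: 19 days. Apr 16 2024 + 19 days = May 5 2024.

May 5 2024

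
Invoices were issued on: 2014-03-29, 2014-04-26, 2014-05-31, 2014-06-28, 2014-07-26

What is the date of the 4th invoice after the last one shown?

These are Saturdays with 28, 35, 28, 28-day gaps.
Each is the final Saturday of its month — 2014-03-29 is past the 28th, so '4th Saturday' doesn't fit.
Last Saturday of August 2014: 2014-08-30.
Last Saturday of September 2014: 2014-09-27.
October 2014 ends with Saturday 2014-10-25.
November 2014 ends with Saturday 2014-11-29.

2014-11-29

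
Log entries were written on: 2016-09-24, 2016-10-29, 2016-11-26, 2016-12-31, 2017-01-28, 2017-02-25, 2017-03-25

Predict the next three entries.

2017-04-29, 2017-05-27, 2017-06-24

Every date is a Saturday; gaps 35, 28, 35, 28, 28, 28 days.
Each is the last Saturday of its month (at least one falls on the 29th or later, ruling out '4th Saturday').
April 2017 ends with Saturday 2017-04-29.
May 2017 ends with Saturday 2017-05-27.
June 2017 ends with Saturday 2017-06-24.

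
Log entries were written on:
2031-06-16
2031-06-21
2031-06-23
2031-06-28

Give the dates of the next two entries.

The gap pattern 5, 2, 5 repeats every 2 events.
These are the Mondays and Saturdays of each week.
The following Monday is 2031-06-30.
The following Saturday is 2031-07-05.

2031-06-30, 2031-07-05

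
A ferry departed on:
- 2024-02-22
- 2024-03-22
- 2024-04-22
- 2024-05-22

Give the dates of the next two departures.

2024-06-22, 2024-07-22

The day-of-month is always 22 (29, 31, 30 days between events).
So this recurs on the 22nd of each month.
Next: June 2024 → 2024-06-22.
Next: July 2024 → 2024-07-22.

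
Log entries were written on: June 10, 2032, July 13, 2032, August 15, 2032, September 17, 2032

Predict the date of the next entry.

Gaps between consecutive events: 33, 33, 33 days — a constant 33-day interval.
September 17, 2032 + 33 days = October 20, 2032.

October 20, 2032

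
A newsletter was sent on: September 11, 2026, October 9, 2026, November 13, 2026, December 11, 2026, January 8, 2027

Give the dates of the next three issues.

These are Fridays at 28- or 35-day spacing (28, 35, 28, 28).
The pattern: 2nd Friday of the month.
2nd Friday of February 2027: February 12, 2027.
March 2027 — 2nd Friday is March 12, 2027.
April 2027 — 2nd Friday is April 9, 2027.

February 12, 2027; March 12, 2027; April 9, 2027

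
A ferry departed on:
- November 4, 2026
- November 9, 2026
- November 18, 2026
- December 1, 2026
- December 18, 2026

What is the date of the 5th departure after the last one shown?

The spacing grows by 4 each time: 5, 9, 13, 17 days.
Next gap: 21 days. December 18, 2026 + 21 days = January 8, 2027.
Next gap: 25 days. January 8, 2027 + 25 days = February 2, 2027.
Next gap: 29 days. February 2, 2027 + 29 days = March 3, 2027.
Next gap: 33 days. March 3, 2027 + 33 days = April 5, 2027.
Next gap: 37 days. April 5, 2027 + 37 days = May 12, 2027.

May 12, 2027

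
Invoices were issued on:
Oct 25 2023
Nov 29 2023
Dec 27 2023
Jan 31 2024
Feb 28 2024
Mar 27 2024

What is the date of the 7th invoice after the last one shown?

Every date is a Wednesday; gaps 35, 28, 35, 28, 28 days.
Each is the last Wednesday of its month (at least one falls on the 29th or later, ruling out '4th Wednesday').
April 2024 ends with Wednesday Apr 24 2024.
Last Wednesday of May 2024: May 29 2024.
June 2024 ends with Wednesday Jun 26 2024.
July 2024 ends with Wednesday Jul 31 2024.
August 2024 ends with Wednesday Aug 28 2024.
September 2024 ends with Wednesday Sep 25 2024.
October 2024 ends with Wednesday Oct 30 2024.

Oct 30 2024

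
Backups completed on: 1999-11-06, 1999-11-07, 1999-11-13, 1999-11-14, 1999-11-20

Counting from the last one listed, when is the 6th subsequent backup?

1999-12-11

Every event lands on a Saturday or Sunday (gaps cycle 1, 6, 1, 6).
So the schedule is: every Saturday and Sunday.
The following Sunday is 1999-11-21.
The following Saturday is 1999-11-27.
Next Sunday: 1999-11-28.
The following Saturday is 1999-12-04.
Next Sunday: 1999-12-05.
Next Saturday: 1999-12-11.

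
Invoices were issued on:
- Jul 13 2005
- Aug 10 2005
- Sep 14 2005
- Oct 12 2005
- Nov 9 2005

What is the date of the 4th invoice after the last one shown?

Mar 8 2006

Gaps: 28, 35, 28, 28 days — a mix of 28 and 35. Every date is a Wednesday.
Each is the 2nd Wednesday of its month.
December 2005 — 2nd Wednesday is Dec 14 2005.
2nd Wednesday of January 2006: Jan 11 2006.
2nd Wednesday of February 2006: Feb 8 2006.
March 2006 — 2nd Wednesday is Mar 8 2006.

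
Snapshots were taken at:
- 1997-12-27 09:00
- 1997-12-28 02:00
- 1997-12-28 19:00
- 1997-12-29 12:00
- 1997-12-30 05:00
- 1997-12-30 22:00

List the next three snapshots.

1997-12-31 15:00, 1998-01-01 08:00, 1998-01-02 01:00

Spacing: 17, 17, 17, 17, 17 h — constant 17 h.
1997-12-30 22:00 + 17 h = 1997-12-31 15:00.
1997-12-31 15:00 + 17 h = 1998-01-01 08:00.
1998-01-01 08:00 + 17 h = 1998-01-02 01:00.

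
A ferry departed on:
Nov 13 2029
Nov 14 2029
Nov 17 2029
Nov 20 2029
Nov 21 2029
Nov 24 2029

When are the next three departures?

Nov 27 2029, Nov 28 2029, Dec 1 2029

Every event lands on a Tuesday or Wednesday or Saturday (gaps cycle 1, 3, 3, 1, 3).
So the schedule is: every Tuesday, Wednesday and Saturday.
The following Tuesday is Nov 27 2029.
Next Wednesday: Nov 28 2029.
Next Saturday: Dec 1 2029.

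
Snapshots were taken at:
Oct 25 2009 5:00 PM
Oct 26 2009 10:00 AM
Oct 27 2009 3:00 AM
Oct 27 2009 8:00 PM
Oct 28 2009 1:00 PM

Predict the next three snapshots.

Oct 29 2009 6:00 AM, Oct 29 2009 11:00 PM, Oct 30 2009 4:00 PM

Gaps: 17, 17, 17, 17 hours — each event is 17 hours after the previous one.
Oct 28 2009 1:00 PM + 17 h = Oct 29 2009 6:00 AM.
Oct 29 2009 6:00 AM + 17 h = Oct 29 2009 11:00 PM.
Oct 29 2009 11:00 PM + 17 h = Oct 30 2009 4:00 PM.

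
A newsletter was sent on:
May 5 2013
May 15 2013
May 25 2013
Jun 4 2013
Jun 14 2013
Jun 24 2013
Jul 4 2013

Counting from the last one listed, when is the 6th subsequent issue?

The spacing is 10, 10, 10, 10, 10, 10 days — always 10 days.
Jul 4 2013 + 10 days = Jul 14 2013.
Jul 14 2013 + 10 days = Jul 24 2013.
Jul 24 2013 + 10 days = Aug 3 2013.
Aug 3 2013 + 10 days = Aug 13 2013.
Aug 13 2013 + 10 days = Aug 23 2013.
Aug 23 2013 + 10 days = Sep 2 2013.

Sep 2 2013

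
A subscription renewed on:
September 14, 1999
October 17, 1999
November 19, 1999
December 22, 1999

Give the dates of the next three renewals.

January 24, 2000; February 26, 2000; March 30, 2000

Gaps between consecutive events: 33, 33, 33 days — a constant 33-day interval.
December 22, 1999 + 33 days = January 24, 2000.
January 24, 2000 + 33 days = February 26, 2000.
February 26, 2000 + 33 days = March 30, 2000.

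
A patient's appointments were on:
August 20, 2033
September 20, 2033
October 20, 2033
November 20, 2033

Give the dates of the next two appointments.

December 20, 2033; January 20, 2034

The day-of-month is always 20 (31, 30, 31 days between events).
So this recurs on the 20th of each month.
Next: December 2033 → December 20, 2033.
Next: January 2034 → January 20, 2034.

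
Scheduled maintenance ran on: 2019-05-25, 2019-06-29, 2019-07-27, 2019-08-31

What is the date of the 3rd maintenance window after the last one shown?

These are Saturdays with 35, 28, 35-day gaps.
Each is the final Saturday of its month — 2019-06-29 is past the 28th, so '4th Saturday' doesn't fit.
September 2019 ends with Saturday 2019-09-28.
October 2019 ends with Saturday 2019-10-26.
Last Saturday of November 2019: 2019-11-30.

2019-11-30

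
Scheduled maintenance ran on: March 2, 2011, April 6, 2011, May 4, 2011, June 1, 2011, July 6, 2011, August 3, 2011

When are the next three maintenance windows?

All dates are Wednesdays, 35, 28, 28, 35, 28 days apart.
Specifically, the 1st Wednesday of each month.
1st Wednesday of September 2011: September 7, 2011.
1st Wednesday of October 2011: October 5, 2011.
November 2011 — 1st Wednesday is November 2, 2011.

September 7, 2011; October 5, 2011; November 2, 2011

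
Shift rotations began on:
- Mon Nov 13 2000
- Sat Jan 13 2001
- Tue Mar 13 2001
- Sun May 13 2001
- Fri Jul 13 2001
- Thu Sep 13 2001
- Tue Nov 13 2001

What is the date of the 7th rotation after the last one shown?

Mon Jan 13 2003

Gaps: 61, 59, 61, 61, 62, 61 days — not constant. Every event is on the 13th of the month.
Pattern: the 13th of every 2 months.
Next: January 2002 → Sun Jan 13 2002.
March 2002: Wed Mar 13 2002.
May 2002: Mon May 13 2002.
Next: July 2002 → Sat Jul 13 2002.
Next: September 2002 → Fri Sep 13 2002.
November 2002: Wed Nov 13 2002.
January 2003: Mon Jan 13 2003.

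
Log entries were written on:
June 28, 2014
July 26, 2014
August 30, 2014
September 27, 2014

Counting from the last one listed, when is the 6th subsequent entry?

All Saturdays; the gaps (28, 35, 28) vary with month length.
This is the last Saturday of each month.
October 2014 ends with Saturday October 25, 2014.
November 2014 ends with Saturday November 29, 2014.
Last Saturday of December 2014: December 27, 2014.
Last Saturday of January 2015: January 31, 2015.
February 2015 ends with Saturday February 28, 2015.
Last Saturday of March 2015: March 28, 2015.

March 28, 2015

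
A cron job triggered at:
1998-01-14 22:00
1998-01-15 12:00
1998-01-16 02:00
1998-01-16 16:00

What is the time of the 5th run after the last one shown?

1998-01-19 14:00

The interval is a steady 14 hours (14, 14, 14).
1998-01-16 16:00 + 14 h = 1998-01-17 06:00.
1998-01-17 06:00 + 14 h = 1998-01-17 20:00.
1998-01-17 20:00 + 14 h = 1998-01-18 10:00.
1998-01-18 10:00 + 14 h = 1998-01-19 00:00.
1998-01-19 00:00 + 14 h = 1998-01-19 14:00.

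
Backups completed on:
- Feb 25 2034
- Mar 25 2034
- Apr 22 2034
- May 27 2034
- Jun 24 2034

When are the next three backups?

Jul 22 2034, Aug 26 2034, Sep 23 2034

Gaps: 28, 28, 35, 28 days — a mix of 28 and 35. Every date is a Saturday.
Each is the 4th Saturday of its month.
July 2034 — 4th Saturday is Jul 22 2034.
August 2034 — 4th Saturday is Aug 26 2034.
September 2034 — 4th Saturday is Sep 23 2034.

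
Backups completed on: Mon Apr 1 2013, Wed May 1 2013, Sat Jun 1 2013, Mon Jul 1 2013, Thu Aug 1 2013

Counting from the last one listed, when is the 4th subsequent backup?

The day-of-month is always 1 (30, 31, 30, 31 days between events).
So this recurs on the 1st of each month.
Next: September 2013 → Sun Sep 1 2013.
October 2013: Tue Oct 1 2013.
Next: November 2013 → Fri Nov 1 2013.
Next: December 2013 → Sun Dec 1 2013.

Sun Dec 1 2013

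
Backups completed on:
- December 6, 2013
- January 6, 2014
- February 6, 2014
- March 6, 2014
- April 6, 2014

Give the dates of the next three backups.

The day-of-month is always 6 (31, 31, 28, 31 days between events).
So this recurs on the 6th of each month.
Next: May 2014 → May 6, 2014.
June 2014: June 6, 2014.
Next: July 2014 → July 6, 2014.

May 6, 2014; June 6, 2014; July 6, 2014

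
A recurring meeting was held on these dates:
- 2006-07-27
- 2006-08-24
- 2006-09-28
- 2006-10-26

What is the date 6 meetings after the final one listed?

2007-04-26

All dates are Thursdays, 28, 35, 28 days apart.
Specifically, the 4th Thursday of each month.
November 2006 — 4th Thursday is 2006-11-23.
December 2006 — 4th Thursday is 2006-12-28.
4th Thursday of January 2007: 2007-01-25.
February 2007 — 4th Thursday is 2007-02-22.
4th Thursday of March 2007: 2007-03-22.
April 2007 — 4th Thursday is 2007-04-26.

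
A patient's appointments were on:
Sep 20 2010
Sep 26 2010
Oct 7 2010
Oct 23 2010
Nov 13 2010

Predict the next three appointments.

Intervals are 6, 11, 16, 21 days — an arithmetic progression with common difference 5.
Next gap: 26 days. Nov 13 2010 + 26 days = Dec 9 2010.
Next gap: 31 days. Dec 9 2010 + 31 days = Jan 9 2011.
Next gap: 36 days. Jan 9 2011 + 36 days = Feb 14 2011.

Dec 9 2010, Jan 9 2011, Feb 14 2011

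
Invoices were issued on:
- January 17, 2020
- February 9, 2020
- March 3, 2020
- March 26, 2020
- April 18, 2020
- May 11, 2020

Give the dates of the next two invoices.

Gaps between consecutive events: 23, 23, 23, 23, 23 days — a constant 23-day interval.
May 11, 2020 + 23 days = June 3, 2020.
June 3, 2020 + 23 days = June 26, 2020.

June 3, 2020; June 26, 2020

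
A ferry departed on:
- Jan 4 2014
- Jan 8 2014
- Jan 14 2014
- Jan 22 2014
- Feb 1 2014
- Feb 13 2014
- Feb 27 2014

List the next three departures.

Gaps: 4, 6, 8, 10, 12, 14 days — each gap is 2 larger than the previous one.
Next gap: 16 days. Feb 27 2014 + 16 days = Mar 15 2014.
Next gap: 18 days. Mar 15 2014 + 18 days = Apr 2 2014.
Next gap: 20 days. Apr 2 2014 + 20 days = Apr 22 2014.

Mar 15 2014, Apr 2 2014, Apr 22 2014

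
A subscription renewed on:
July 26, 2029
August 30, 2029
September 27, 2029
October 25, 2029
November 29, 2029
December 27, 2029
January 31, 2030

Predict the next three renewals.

All Thursdays; the gaps (35, 28, 28, 35, 28, 35) vary with month length.
This is the last Thursday of each month.
Last Thursday of February 2030: February 28, 2030.
Last Thursday of March 2030: March 28, 2030.
April 2030 ends with Thursday April 25, 2030.

February 28, 2030; March 28, 2030; April 25, 2030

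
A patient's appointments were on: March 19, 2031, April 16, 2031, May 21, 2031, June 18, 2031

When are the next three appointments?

July 16, 2031; August 20, 2031; September 17, 2031

Gaps: 28, 35, 28 days — a mix of 28 and 35. Every date is a Wednesday.
Each is the 3rd Wednesday of its month.
July 2031 — 3rd Wednesday is July 16, 2031.
August 2031 — 3rd Wednesday is August 20, 2031.
3rd Wednesday of September 2031: September 17, 2031.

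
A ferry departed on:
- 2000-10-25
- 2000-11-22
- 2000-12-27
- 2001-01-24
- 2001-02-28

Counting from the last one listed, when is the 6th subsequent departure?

2001-08-22

These are Wednesdays at 28- or 35-day spacing (28, 35, 28, 35).
The pattern: 4th Wednesday of the month.
March 2001 — 4th Wednesday is 2001-03-28.
4th Wednesday of April 2001: 2001-04-25.
May 2001 — 4th Wednesday is 2001-05-23.
June 2001 — 4th Wednesday is 2001-06-27.
July 2001 — 4th Wednesday is 2001-07-25.
4th Wednesday of August 2001: 2001-08-22.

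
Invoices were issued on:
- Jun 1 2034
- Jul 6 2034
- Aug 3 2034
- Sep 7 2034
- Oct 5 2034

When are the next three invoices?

These are Thursdays at 28- or 35-day spacing (35, 28, 35, 28).
The pattern: 1st Thursday of the month.
1st Thursday of November 2034: Nov 2 2034.
December 2034 — 1st Thursday is Dec 7 2034.
January 2035 — 1st Thursday is Jan 4 2035.

Nov 2 2034, Dec 7 2034, Jan 4 2035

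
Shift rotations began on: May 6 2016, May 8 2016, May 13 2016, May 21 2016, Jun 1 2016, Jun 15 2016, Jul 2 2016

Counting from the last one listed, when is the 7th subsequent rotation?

Gaps: 2, 5, 8, 11, 14, 17 days — each gap is 3 larger than the previous one.
Next gap: 20 days. Jul 2 2016 + 20 days = Jul 22 2016.
Next gap: 23 days. Jul 22 2016 + 23 days = Aug 14 2016.
Next gap: 26 days. Aug 14 2016 + 26 days = Sep 9 2016.
Next gap: 29 days. Sep 9 2016 + 29 days = Oct 8 2016.
Next gap: 32 days. Oct 8 2016 + 32 days = Nov 9 2016.
Next gap: 35 days. Nov 9 2016 + 35 days = Dec 14 2016.
Next gap: 38 days. Dec 14 2016 + 38 days = Jan 21 2017.

Jan 21 2017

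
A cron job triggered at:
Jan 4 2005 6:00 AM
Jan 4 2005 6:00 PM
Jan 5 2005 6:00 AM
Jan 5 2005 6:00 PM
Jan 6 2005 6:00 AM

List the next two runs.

The interval is a steady 12 hours (12, 12, 12, 12).
Jan 6 2005 6:00 AM + 12 h = Jan 6 2005 6:00 PM.
Jan 6 2005 6:00 PM + 12 h = Jan 7 2005 6:00 AM.

Jan 6 2005 6:00 PM, Jan 7 2005 6:00 AM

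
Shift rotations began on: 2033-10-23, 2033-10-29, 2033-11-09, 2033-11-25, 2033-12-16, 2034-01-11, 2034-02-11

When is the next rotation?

The spacing grows by 5 each time: 6, 11, 16, 21, 26, 31 days.
Next gap: 36 days. 2034-02-11 + 36 days = 2034-03-19.

2034-03-19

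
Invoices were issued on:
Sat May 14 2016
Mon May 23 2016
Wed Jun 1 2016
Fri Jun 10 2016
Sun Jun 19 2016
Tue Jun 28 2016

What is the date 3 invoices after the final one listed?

Mon Jul 25 2016

Gaps between consecutive events: 9, 9, 9, 9, 9 days — a constant 9-day interval.
Tue Jun 28 2016 + 9 days = Thu Jul 7 2016.
Thu Jul 7 2016 + 9 days = Sat Jul 16 2016.
Sat Jul 16 2016 + 9 days = Mon Jul 25 2016.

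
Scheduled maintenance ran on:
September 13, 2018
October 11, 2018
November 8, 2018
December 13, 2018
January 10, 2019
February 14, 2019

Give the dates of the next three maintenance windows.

Gaps: 28, 28, 35, 28, 35 days — a mix of 28 and 35. Every date is a Thursday.
Each is the 2nd Thursday of its month.
March 2019 — 2nd Thursday is March 14, 2019.
April 2019 — 2nd Thursday is April 11, 2019.
May 2019 — 2nd Thursday is May 9, 2019.

March 14, 2019; April 11, 2019; May 9, 2019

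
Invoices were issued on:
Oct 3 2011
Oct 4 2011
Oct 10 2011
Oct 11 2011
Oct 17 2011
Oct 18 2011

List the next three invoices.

Oct 24 2011, Oct 25 2011, Oct 31 2011

Every event lands on a Monday or Tuesday (gaps cycle 1, 6, 1, 6, 1).
So the schedule is: every Monday and Tuesday.
Next Monday: Oct 24 2011.
Next Tuesday: Oct 25 2011.
The following Monday is Oct 31 2011.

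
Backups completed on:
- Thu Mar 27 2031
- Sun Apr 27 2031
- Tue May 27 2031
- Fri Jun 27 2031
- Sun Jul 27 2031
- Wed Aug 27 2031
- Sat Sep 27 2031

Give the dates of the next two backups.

Gaps: 31, 30, 31, 30, 31, 31 days — not constant. Every event is on the 27th of the month.
Pattern: the 27th of each month.
October 2031: Mon Oct 27 2031.
Next: November 2031 → Thu Nov 27 2031.

Mon Oct 27 2031, Thu Nov 27 2031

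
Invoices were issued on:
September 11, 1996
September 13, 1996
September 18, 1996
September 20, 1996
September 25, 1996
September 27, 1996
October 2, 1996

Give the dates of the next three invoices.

October 4, 1996; October 9, 1996; October 11, 1996

Gaps: 2, 5, 2, 5, 2, 5 days — not constant, but cyclic with period 2.
The events fall on every Wednesday and Friday.
The following Friday is October 4, 1996.
Next Wednesday: October 9, 1996.
The following Friday is October 11, 1996.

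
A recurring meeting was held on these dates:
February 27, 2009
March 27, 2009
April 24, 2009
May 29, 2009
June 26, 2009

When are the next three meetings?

Every date is a Friday; gaps 28, 28, 35, 28 days.
Each is the last Friday of its month (at least one falls on the 29th or later, ruling out '4th Friday').
Last Friday of July 2009: July 31, 2009.
August 2009 ends with Friday August 28, 2009.
Last Friday of September 2009: September 25, 2009.

July 31, 2009; August 28, 2009; September 25, 2009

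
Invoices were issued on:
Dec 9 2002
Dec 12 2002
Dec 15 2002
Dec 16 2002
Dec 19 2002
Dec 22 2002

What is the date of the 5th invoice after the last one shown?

Jan 2 2003

The gap pattern 3, 3, 1, 3, 3 repeats every 3 events.
These are the Mondays, Thursdays and Sundays of each week.
The following Monday is Dec 23 2002.
Next Thursday: Dec 26 2002.
Next Sunday: Dec 29 2002.
Next Monday: Dec 30 2002.
Next Thursday: Jan 2 2003.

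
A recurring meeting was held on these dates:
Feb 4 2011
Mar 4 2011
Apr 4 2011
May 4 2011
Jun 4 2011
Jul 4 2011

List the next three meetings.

Aug 4 2011, Sep 4 2011, Oct 4 2011

Each date is the 4th; the gaps (28, 31, 30, 31, 30) track the month lengths.
The rule is the 4th of each month.
Next: August 2011 → Aug 4 2011.
September 2011: Sep 4 2011.
Next: October 2011 → Oct 4 2011.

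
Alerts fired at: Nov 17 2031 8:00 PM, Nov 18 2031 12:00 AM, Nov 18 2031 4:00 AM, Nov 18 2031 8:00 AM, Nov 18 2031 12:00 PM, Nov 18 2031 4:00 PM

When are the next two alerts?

Nov 18 2031 8:00 PM, Nov 19 2031 12:00 AM

Spacing: 4, 4, 4, 4, 4 h — constant 4 h.
Nov 18 2031 4:00 PM + 4 h = Nov 18 2031 8:00 PM.
Nov 18 2031 8:00 PM + 4 h = Nov 19 2031 12:00 AM.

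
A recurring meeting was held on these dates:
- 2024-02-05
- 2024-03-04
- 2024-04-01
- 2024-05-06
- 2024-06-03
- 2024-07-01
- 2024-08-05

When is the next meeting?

2024-09-02

Gaps: 28, 28, 35, 28, 28, 35 days — a mix of 28 and 35. Every date is a Monday.
Each is the 1st Monday of its month.
September 2024 — 1st Monday is 2024-09-02.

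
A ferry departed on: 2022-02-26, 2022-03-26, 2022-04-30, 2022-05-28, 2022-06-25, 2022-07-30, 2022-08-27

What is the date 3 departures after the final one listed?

2022-11-26

All Saturdays; the gaps (28, 35, 28, 28, 35, 28) vary with month length.
This is the last Saturday of each month.
September 2022 ends with Saturday 2022-09-24.
Last Saturday of October 2022: 2022-10-29.
Last Saturday of November 2022: 2022-11-26.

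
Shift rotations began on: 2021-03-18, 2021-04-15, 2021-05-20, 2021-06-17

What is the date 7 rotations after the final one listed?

These are Thursdays at 28- or 35-day spacing (28, 35, 28).
The pattern: 3rd Thursday of the month.
3rd Thursday of July 2021: 2021-07-15.
3rd Thursday of August 2021: 2021-08-19.
September 2021 — 3rd Thursday is 2021-09-16.
October 2021 — 3rd Thursday is 2021-10-21.
November 2021 — 3rd Thursday is 2021-11-18.
3rd Thursday of December 2021: 2021-12-16.
3rd Thursday of January 2022: 2022-01-20.

2022-01-20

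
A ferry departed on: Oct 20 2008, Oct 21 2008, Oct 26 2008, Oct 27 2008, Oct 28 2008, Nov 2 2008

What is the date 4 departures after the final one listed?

Every event lands on a Monday or Tuesday or Sunday (gaps cycle 1, 5, 1, 1, 5).
So the schedule is: every Monday, Tuesday and Sunday.
The following Monday is Nov 3 2008.
The following Tuesday is Nov 4 2008.
The following Sunday is Nov 9 2008.
The following Monday is Nov 10 2008.

Nov 10 2008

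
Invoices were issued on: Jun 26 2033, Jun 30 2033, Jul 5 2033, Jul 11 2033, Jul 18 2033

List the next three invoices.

Jul 26 2033, Aug 4 2033, Aug 14 2033

The spacing grows by 1 each time: 4, 5, 6, 7 days.
Next gap: 8 days. Jul 18 2033 + 8 days = Jul 26 2033.
Next gap: 9 days. Jul 26 2033 + 9 days = Aug 4 2033.
Next gap: 10 days. Aug 4 2033 + 10 days = Aug 14 2033.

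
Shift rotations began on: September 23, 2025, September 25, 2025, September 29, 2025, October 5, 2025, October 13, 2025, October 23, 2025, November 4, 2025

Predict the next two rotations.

November 18, 2025; December 4, 2025

Gaps: 2, 4, 6, 8, 10, 12 days — each gap is 2 larger than the previous one.
Next gap: 14 days. November 4, 2025 + 14 days = November 18, 2025.
Next gap: 16 days. November 18, 2025 + 16 days = December 4, 2025.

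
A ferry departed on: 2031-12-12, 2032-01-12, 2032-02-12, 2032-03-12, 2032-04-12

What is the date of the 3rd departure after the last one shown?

2032-07-12

The day-of-month is always 12 (31, 31, 29, 31 days between events).
So this recurs on the 12th of each month.
May 2032: 2032-05-12.
June 2032: 2032-06-12.
Next: July 2032 → 2032-07-12.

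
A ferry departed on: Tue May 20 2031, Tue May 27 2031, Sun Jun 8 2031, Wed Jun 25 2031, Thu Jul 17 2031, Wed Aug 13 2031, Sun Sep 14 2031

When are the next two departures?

The spacing grows by 5 each time: 7, 12, 17, 22, 27, 32 days.
Next gap: 37 days. Sun Sep 14 2031 + 37 days = Tue Oct 21 2031.
Next gap: 42 days. Tue Oct 21 2031 + 42 days = Tue Dec 2 2031.

Tue Oct 21 2031, Tue Dec 2 2031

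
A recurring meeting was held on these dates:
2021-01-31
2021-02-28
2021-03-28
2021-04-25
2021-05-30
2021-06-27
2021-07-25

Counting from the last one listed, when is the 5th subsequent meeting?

All Sundays; the gaps (28, 28, 28, 35, 28, 28) vary with month length.
This is the last Sunday of each month.
August 2021 ends with Sunday 2021-08-29.
Last Sunday of September 2021: 2021-09-26.
Last Sunday of October 2021: 2021-10-31.
November 2021 ends with Sunday 2021-11-28.
December 2021 ends with Sunday 2021-12-26.

2021-12-26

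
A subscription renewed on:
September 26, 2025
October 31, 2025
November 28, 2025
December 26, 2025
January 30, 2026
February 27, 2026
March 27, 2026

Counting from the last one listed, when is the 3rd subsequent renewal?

June 26, 2026

All Fridays; the gaps (35, 28, 28, 35, 28, 28) vary with month length.
This is the last Friday of each month.
April 2026 ends with Friday April 24, 2026.
Last Friday of May 2026: May 29, 2026.
Last Friday of June 2026: June 26, 2026.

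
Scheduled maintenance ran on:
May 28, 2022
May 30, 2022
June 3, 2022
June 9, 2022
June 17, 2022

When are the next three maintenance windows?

June 27, 2022; July 9, 2022; July 23, 2022

Intervals are 2, 4, 6, 8 days — an arithmetic progression with common difference 2.
Next gap: 10 days. June 17, 2022 + 10 days = June 27, 2022.
Next gap: 12 days. June 27, 2022 + 12 days = July 9, 2022.
Next gap: 14 days. July 9, 2022 + 14 days = July 23, 2022.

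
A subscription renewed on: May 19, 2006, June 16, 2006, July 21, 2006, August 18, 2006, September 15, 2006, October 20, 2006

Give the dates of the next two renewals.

All dates are Fridays, 28, 35, 28, 28, 35 days apart.
Specifically, the 3rd Friday of each month.
November 2006 — 3rd Friday is November 17, 2006.
3rd Friday of December 2006: December 15, 2006.

November 17, 2006; December 15, 2006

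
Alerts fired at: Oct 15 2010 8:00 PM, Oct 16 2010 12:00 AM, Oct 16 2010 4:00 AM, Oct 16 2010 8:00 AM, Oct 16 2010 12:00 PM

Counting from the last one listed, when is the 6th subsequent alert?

Oct 17 2010 12:00 PM

Gaps: 4, 4, 4, 4 hours — each event is 4 hours after the previous one.
Oct 16 2010 12:00 PM + 4 h = Oct 16 2010 4:00 PM.
Oct 16 2010 4:00 PM + 4 h = Oct 16 2010 8:00 PM.
Oct 16 2010 8:00 PM + 4 h = Oct 17 2010 12:00 AM.
Oct 17 2010 12:00 AM + 4 h = Oct 17 2010 4:00 AM.
Oct 17 2010 4:00 AM + 4 h = Oct 17 2010 8:00 AM.
Oct 17 2010 8:00 AM + 4 h = Oct 17 2010 12:00 PM.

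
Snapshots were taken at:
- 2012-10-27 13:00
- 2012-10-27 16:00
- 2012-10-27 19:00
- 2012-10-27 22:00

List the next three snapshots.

2012-10-28 01:00, 2012-10-28 04:00, 2012-10-28 07:00

The interval is a steady 3 hours (3, 3, 3).
2012-10-27 22:00 + 3 h = 2012-10-28 01:00.
2012-10-28 01:00 + 3 h = 2012-10-28 04:00.
2012-10-28 04:00 + 3 h = 2012-10-28 07:00.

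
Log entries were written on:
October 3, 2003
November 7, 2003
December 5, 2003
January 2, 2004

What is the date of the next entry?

February 6, 2004

All dates are Fridays, 35, 28, 28 days apart.
Specifically, the 1st Friday of each month.
February 2004 — 1st Friday is February 6, 2004.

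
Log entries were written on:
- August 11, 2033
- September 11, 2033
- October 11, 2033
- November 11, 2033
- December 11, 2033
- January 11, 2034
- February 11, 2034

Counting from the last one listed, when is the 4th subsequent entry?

June 11, 2034

Gaps: 31, 30, 31, 30, 31, 31 days — not constant. Every event is on the 11th of the month.
Pattern: the 11th of each month.
Next: March 2034 → March 11, 2034.
Next: April 2034 → April 11, 2034.
May 2034: May 11, 2034.
June 2034: June 11, 2034.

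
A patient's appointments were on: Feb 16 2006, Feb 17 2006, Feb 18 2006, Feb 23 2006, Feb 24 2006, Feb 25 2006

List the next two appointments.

Mar 2 2006, Mar 3 2006

The gap pattern 1, 1, 5, 1, 1 repeats every 3 events.
These are the Thursdays, Fridays and Saturdays of each week.
Next Thursday: Mar 2 2006.
Next Friday: Mar 3 2006.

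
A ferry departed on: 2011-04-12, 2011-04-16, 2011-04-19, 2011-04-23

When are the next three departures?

The gap pattern 4, 3, 4 repeats every 2 events.
These are the Tuesdays and Saturdays of each week.
Next Tuesday: 2011-04-26.
The following Saturday is 2011-04-30.
Next Tuesday: 2011-05-03.

2011-04-26, 2011-04-30, 2011-05-03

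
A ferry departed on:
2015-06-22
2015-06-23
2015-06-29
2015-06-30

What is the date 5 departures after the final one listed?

2015-07-20

Gaps: 1, 6, 1 days — not constant, but cyclic with period 2.
The events fall on every Monday and Tuesday.
Next Monday: 2015-07-06.
The following Tuesday is 2015-07-07.
Next Monday: 2015-07-13.
The following Tuesday is 2015-07-14.
Next Monday: 2015-07-20.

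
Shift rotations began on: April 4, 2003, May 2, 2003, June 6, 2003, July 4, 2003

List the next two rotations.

All dates are Fridays, 28, 35, 28 days apart.
Specifically, the 1st Friday of each month.
August 2003 — 1st Friday is August 1, 2003.
1st Friday of September 2003: September 5, 2003.

August 1, 2003; September 5, 2003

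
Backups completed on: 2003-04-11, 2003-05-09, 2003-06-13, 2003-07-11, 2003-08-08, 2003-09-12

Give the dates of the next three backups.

Gaps: 28, 35, 28, 28, 35 days — a mix of 28 and 35. Every date is a Friday.
Each is the 2nd Friday of its month.
2nd Friday of October 2003: 2003-10-10.
November 2003 — 2nd Friday is 2003-11-14.
December 2003 — 2nd Friday is 2003-12-12.

2003-10-10, 2003-11-14, 2003-12-12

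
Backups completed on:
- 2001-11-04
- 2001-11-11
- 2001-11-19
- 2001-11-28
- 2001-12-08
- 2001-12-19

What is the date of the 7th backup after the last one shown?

2002-04-03

Gaps: 7, 8, 9, 10, 11 days — each gap is 1 larger than the previous one.
Next gap: 12 days. 2001-12-19 + 12 days = 2001-12-31.
Next gap: 13 days. 2001-12-31 + 13 days = 2002-01-13.
Next gap: 14 days. 2002-01-13 + 14 days = 2002-01-27.
Next gap: 15 days. 2002-01-27 + 15 days = 2002-02-11.
Next gap: 16 days. 2002-02-11 + 16 days = 2002-02-27.
Next gap: 17 days. 2002-02-27 + 17 days = 2002-03-16.
Next gap: 18 days. 2002-03-16 + 18 days = 2002-04-03.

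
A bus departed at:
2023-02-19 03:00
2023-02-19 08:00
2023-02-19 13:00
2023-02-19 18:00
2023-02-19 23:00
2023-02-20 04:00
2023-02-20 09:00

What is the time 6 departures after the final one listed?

2023-02-21 15:00

Gaps: 5, 5, 5, 5, 5, 5 hours — each event is 5 hours after the previous one.
2023-02-20 09:00 + 5 h = 2023-02-20 14:00.
2023-02-20 14:00 + 5 h = 2023-02-20 19:00.
2023-02-20 19:00 + 5 h = 2023-02-21 00:00.
2023-02-21 00:00 + 5 h = 2023-02-21 05:00.
2023-02-21 05:00 + 5 h = 2023-02-21 10:00.
2023-02-21 10:00 + 5 h = 2023-02-21 15:00.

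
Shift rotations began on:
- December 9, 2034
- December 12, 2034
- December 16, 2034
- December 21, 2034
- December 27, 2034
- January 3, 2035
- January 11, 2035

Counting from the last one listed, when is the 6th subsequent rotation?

Gaps: 3, 4, 5, 6, 7, 8 days — each gap is 1 larger than the previous one.
Next gap: 9 days. January 11, 2035 + 9 days = January 20, 2035.
Next gap: 10 days. January 20, 2035 + 10 days = January 30, 2035.
Next gap: 11 days. January 30, 2035 + 11 days = February 10, 2035.
Next gap: 12 days. February 10, 2035 + 12 days = February 22, 2035.
Next gap: 13 days. February 22, 2035 + 13 days = March 7, 2035.
Next gap: 14 days. March 7, 2035 + 14 days = March 21, 2035.

March 21, 2035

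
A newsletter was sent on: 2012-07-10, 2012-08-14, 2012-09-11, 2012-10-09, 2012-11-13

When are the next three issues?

All dates are Tuesdays, 35, 28, 28, 35 days apart.
Specifically, the 2nd Tuesday of each month.
2nd Tuesday of December 2012: 2012-12-11.
January 2013 — 2nd Tuesday is 2013-01-08.
2nd Tuesday of February 2013: 2013-02-12.

2012-12-11, 2013-01-08, 2013-02-12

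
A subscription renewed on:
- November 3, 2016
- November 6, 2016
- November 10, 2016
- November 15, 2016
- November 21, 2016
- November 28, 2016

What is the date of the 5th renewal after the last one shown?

The spacing grows by 1 each time: 3, 4, 5, 6, 7 days.
Next gap: 8 days. November 28, 2016 + 8 days = December 6, 2016.
Next gap: 9 days. December 6, 2016 + 9 days = December 15, 2016.
Next gap: 10 days. December 15, 2016 + 10 days = December 25, 2016.
Next gap: 11 days. December 25, 2016 + 11 days = January 5, 2017.
Next gap: 12 days. January 5, 2017 + 12 days = January 17, 2017.

January 17, 2017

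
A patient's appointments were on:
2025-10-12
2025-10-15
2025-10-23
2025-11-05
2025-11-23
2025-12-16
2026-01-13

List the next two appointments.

2026-02-15, 2026-03-25

Gaps: 3, 8, 13, 18, 23, 28 days — each gap is 5 larger than the previous one.
Next gap: 33 days. 2026-01-13 + 33 days = 2026-02-15.
Next gap: 38 days. 2026-02-15 + 38 days = 2026-03-25.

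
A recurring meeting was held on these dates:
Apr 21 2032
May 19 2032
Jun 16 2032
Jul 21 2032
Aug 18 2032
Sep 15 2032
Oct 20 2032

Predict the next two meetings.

These are Wednesdays at 28- or 35-day spacing (28, 28, 35, 28, 28, 35).
The pattern: 3rd Wednesday of the month.
November 2032 — 3rd Wednesday is Nov 17 2032.
December 2032 — 3rd Wednesday is Dec 15 2032.

Nov 17 2032, Dec 15 2032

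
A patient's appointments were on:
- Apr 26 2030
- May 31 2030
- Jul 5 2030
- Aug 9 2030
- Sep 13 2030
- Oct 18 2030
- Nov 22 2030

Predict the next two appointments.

Dec 27 2030, Jan 31 2031

Every event comes 35 days after the last (35, 35, 35, 35, 35, 35).
Nov 22 2030 + 35 days = Dec 27 2030.
Dec 27 2030 + 35 days = Jan 31 2031.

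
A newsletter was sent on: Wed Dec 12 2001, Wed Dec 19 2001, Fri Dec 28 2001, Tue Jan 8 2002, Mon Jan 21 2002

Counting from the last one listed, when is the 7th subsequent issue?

Mon Jun 17 2002

Intervals are 7, 9, 11, 13 days — an arithmetic progression with common difference 2.
Next gap: 15 days. Mon Jan 21 2002 + 15 days = Tue Feb 5 2002.
Next gap: 17 days. Tue Feb 5 2002 + 17 days = Fri Feb 22 2002.
Next gap: 19 days. Fri Feb 22 2002 + 19 days = Wed Mar 13 2002.
Next gap: 21 days. Wed Mar 13 2002 + 21 days = Wed Apr 3 2002.
Next gap: 23 days. Wed Apr 3 2002 + 23 days = Fri Apr 26 2002.
Next gap: 25 days. Fri Apr 26 2002 + 25 days = Tue May 21 2002.
Next gap: 27 days. Tue May 21 2002 + 27 days = Mon Jun 17 2002.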